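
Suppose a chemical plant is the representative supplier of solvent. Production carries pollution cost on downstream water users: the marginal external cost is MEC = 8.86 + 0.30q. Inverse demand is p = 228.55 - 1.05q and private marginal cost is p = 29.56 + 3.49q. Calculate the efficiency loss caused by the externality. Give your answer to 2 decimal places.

Market equilibrium (private): 29.56 + 3.49q = 228.55 - 1.05q → q_m = 43.8304.
Social marginal cost = private MC + MEC = 38.42 + 3.79q.
Set SMC = demand: 38.42 + 3.79q = 228.55 - 1.05q → q* = 39.2831.
The welfare-loss triangle has base |q_m − q*| and height MEC(q_m) (the vertical gap between SMC and demand is zero at q* and MEC at q_m).
DWL = ½ × 4.5473 × 22.0091 = 50.0410.

DWL = 50.04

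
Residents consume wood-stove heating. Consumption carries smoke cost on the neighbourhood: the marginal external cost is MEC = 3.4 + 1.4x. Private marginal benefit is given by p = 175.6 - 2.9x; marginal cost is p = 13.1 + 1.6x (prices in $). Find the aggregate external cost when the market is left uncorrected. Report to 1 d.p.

$1035.6

Market equilibrium (private): 13.1 + 1.6x = 175.6 - 2.9x → x_m = 36.1111.
Total external cost = ∫₀^{x_m} (3.4 + 1.4x) dx = 3.4×36.1111 + ½×1.4×36.1111² = 1035.5858.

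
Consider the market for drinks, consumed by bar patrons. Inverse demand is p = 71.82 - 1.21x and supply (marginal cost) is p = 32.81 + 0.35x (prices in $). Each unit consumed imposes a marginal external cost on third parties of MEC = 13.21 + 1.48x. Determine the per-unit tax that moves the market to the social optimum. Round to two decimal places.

Social marginal benefit = demand − MEC = 58.61 - 2.69x.
Set SMB = MC: 58.61 - 2.69x = 32.81 + 0.35x → x* = 8.4868.
The Pigouvian tax equals MEC at x*: 13.21 + 1.48×8.4868 = 25.7705.

tax = $25.77 per unit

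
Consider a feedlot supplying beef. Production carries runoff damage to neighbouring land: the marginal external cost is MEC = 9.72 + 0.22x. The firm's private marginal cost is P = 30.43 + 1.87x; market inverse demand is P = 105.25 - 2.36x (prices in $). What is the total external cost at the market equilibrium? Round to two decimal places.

$206.34

Market equilibrium (private): 30.43 + 1.87x = 105.25 - 2.36x → x_m = 17.6879.
Total external cost = ∫₀^{x_m} (9.72 + 0.22x) dx = 9.72×17.6879 + ½×0.22×17.6879² = 206.3412.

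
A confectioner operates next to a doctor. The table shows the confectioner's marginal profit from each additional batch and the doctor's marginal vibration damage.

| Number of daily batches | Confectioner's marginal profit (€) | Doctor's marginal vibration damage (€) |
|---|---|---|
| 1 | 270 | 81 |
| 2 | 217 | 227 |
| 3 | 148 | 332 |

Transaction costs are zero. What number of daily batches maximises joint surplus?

Bargaining reaches the level where marginal profit last exceeds marginal vibration damage.
That holds through level 1 (270 ≥ 81) but not at 2 (217 < 227).

1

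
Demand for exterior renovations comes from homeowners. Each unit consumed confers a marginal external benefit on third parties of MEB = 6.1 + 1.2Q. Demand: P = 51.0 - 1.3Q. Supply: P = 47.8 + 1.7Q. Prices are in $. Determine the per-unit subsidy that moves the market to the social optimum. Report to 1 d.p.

Social marginal benefit = demand + MEB = 57.1 - 0.1Q.
Set SMB = MC: 57.1 - 0.1Q = 47.8 + 1.7Q → Q* = 5.1667.
The Pigouvian subsidy equals MEB at Q*: 6.1 + 1.2×5.1667 = 12.3000.

subsidy = $12.3 per unit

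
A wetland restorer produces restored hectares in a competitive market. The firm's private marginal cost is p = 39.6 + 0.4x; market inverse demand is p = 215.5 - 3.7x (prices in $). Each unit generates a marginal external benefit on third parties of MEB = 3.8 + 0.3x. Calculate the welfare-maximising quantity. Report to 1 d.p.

x* = 47.3

Social marginal cost = private MC − MEB = 35.8 + 0.1x.
Set SMC = demand: 35.8 + 0.1x = 215.5 - 3.7x → x* = 47.2895.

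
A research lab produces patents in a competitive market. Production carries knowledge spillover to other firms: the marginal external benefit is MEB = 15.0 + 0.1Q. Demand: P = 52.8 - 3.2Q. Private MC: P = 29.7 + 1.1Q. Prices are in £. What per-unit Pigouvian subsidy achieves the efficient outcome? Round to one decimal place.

subsidy = £15.9 per unit

Social marginal cost = private MC − MEB = 14.7 + Q.
Set SMC = demand: 14.7 + Q = 52.8 - 3.2Q → Q* = 9.0714.
The Pigouvian subsidy equals MEB at Q*: 15.0 + 0.1×9.0714 = 15.9071.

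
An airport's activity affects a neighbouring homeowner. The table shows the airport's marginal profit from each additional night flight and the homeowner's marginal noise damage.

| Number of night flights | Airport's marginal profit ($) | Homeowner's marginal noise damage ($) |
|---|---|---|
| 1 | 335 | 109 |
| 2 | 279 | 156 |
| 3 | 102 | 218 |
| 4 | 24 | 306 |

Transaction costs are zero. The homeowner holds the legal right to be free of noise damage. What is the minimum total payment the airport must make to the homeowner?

$265

Efficient level: marginal profit ≥ marginal noise damage through level 2, so k* = 2.
With the homeowner holding the right, the airport must at least compensate total damage at k*: 109 + 156 = 265.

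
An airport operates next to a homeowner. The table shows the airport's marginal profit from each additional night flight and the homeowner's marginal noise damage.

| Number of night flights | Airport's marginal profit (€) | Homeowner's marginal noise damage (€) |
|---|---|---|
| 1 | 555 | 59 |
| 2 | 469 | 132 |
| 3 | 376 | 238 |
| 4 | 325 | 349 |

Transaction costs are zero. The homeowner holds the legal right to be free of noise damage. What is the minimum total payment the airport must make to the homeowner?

€429

Efficient level: marginal profit ≥ marginal noise damage through level 3, so k* = 3.
With the homeowner holding the right, the airport must at least compensate total damage at k*: 59 + 132 + 238 = 429.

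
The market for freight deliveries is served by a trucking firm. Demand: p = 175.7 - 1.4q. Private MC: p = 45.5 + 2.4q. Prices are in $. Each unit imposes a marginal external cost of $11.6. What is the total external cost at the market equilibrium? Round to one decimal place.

Market equilibrium (private): 45.5 + 2.4q = 175.7 - 1.4q → q_m = 34.2632.
Total external cost = MEC × q_m = 11.6 × 34.2632 = 397.4531.

$397.5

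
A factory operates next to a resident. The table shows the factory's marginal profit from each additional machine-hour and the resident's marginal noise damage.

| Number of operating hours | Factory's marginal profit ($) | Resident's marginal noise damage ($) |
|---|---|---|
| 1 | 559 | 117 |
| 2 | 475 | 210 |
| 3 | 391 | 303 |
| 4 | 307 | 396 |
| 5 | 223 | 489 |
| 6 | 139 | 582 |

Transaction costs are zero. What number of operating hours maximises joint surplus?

3

Bargaining reaches the level where marginal profit last exceeds marginal noise damage.
That holds through level 3 (391 ≥ 303) but not at 4 (307 < 396).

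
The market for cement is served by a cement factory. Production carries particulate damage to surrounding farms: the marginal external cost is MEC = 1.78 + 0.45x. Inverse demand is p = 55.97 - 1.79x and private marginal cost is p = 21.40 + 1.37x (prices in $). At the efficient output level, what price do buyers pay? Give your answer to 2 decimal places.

Social marginal cost = private MC + MEC = 23.18 + 1.82x.
Set SMC = demand: 23.18 + 1.82x = 55.97 - 1.79x → x* = 9.0831.
Consumer price on the demand curve at x*: 55.97 − 1.79×9.0831 = 39.7113.

P = $39.71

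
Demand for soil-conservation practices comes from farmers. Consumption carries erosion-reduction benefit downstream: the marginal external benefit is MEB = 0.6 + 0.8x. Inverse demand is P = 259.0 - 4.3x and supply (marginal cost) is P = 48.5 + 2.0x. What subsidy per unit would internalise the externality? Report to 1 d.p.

subsidy = 31.3 per unit

Social marginal benefit = demand + MEB = 259.6 - 3.5x.
Set SMB = MC: 259.6 - 3.5x = 48.5 + 2.0x → x* = 38.3818.
The Pigouvian subsidy equals MEB at x*: 0.6 + 0.8×38.3818 = 31.3054.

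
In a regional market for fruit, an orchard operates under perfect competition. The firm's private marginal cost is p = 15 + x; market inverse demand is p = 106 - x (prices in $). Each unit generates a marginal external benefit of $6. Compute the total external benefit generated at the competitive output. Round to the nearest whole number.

$273

Market equilibrium (private): 15 + x = 106 - x → x_m = 45.5000.
Total external benefit = MEB × x_m = 6 × 45.5000 = 273.0000.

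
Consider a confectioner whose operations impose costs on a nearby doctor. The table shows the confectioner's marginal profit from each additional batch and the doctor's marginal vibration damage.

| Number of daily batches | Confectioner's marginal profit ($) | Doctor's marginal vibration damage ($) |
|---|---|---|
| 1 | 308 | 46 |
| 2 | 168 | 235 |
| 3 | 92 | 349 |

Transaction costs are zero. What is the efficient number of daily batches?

1

Bargaining reaches the level where marginal profit last exceeds marginal vibration damage.
That holds through level 1 (308 ≥ 46) but not at 2 (168 < 235).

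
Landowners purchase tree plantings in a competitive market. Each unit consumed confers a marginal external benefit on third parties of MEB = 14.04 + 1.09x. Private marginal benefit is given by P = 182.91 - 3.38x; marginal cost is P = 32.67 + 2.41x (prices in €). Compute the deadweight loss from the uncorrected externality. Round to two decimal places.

DWL = €190.56

Market equilibrium (private): 32.67 + 2.41x = 182.91 - 3.38x → x_m = 25.9482.
Social marginal benefit = demand + MEB = 196.95 - 2.29x.
Set SMB = MC: 196.95 - 2.29x = 32.67 + 2.41x → x* = 34.9532.
Height of the DWL triangle at x_m is SMB(x_m) − MC(x_m) = MEB(x_m) = 42.3235.
DWL = ½ × 9.0050 × 42.3235 = 190.5616.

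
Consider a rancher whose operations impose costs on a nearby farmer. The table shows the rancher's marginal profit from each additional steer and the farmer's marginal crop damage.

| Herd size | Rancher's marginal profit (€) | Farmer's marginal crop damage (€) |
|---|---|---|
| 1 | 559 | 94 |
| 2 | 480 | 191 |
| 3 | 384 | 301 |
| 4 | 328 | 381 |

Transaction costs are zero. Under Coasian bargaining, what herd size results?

3

Bargaining reaches the level where marginal profit last exceeds marginal crop damage.
That holds through level 3 (384 ≥ 301) but not at 4 (328 < 381).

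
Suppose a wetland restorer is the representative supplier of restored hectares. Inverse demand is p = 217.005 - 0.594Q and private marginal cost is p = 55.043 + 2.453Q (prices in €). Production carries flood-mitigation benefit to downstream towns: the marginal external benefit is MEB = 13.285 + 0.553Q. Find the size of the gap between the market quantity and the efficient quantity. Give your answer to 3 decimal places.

17.113 units

Market equilibrium (private): 55.043 + 2.453Q = 217.005 - 0.594Q → Q_m = 53.1546.
Social marginal cost = private MC − MEB = 41.758 + 1.900Q.
Set SMC = demand: 41.758 + 1.900Q = 217.005 - 0.594Q → Q* = 70.2674.
Gap = |53.1546 − 70.2674| = 17.1128.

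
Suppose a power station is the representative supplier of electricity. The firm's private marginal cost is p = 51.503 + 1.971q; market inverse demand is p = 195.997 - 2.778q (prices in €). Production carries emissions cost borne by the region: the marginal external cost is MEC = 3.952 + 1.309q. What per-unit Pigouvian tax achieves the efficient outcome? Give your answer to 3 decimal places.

Social marginal cost = private MC + MEC = 55.455 + 3.280q.
Set SMC = demand: 55.455 + 3.280q = 195.997 - 2.778q → q* = 23.1994.
The Pigouvian tax equals MEC at q*: 3.952 + 1.309×23.1994 = 34.3200.

tax = €34.320 per unit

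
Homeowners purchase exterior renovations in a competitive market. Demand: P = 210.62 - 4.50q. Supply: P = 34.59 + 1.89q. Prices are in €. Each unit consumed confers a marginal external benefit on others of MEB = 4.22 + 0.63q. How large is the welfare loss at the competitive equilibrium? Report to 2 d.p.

DWL = €40.41

Market equilibrium (private): 34.59 + 1.89q = 210.62 - 4.50q → q_m = 27.5477.
Social marginal benefit = demand + MEB = 214.84 - 3.87q.
Set SMB = MC: 214.84 - 3.87q = 34.59 + 1.89q → q* = 31.2934.
Between q* and q_m the wedge SMB − MC runs linearly from 0 to MEB(q_m), so the loss is a triangle.
DWL = ½ × 3.7457 × 21.5751 = 40.4069.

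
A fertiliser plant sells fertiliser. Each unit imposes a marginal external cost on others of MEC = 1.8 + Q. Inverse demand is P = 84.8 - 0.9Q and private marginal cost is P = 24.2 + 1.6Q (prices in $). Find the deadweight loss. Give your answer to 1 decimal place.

Market equilibrium (private): 24.2 + 1.6Q = 84.8 - 0.9Q → Q_m = 24.2400.
Social marginal cost = private MC + MEC = 26.0 + 2.6Q.
Set SMC = demand: 26.0 + 2.6Q = 84.8 - 0.9Q → Q* = 16.8000.
Height of the DWL triangle at Q_m is SMC(Q_m) − demand(Q_m) = MEC(Q_m) = 26.0400.
DWL = ½ × 7.4400 × 26.0400 = 96.8688.

DWL = $96.9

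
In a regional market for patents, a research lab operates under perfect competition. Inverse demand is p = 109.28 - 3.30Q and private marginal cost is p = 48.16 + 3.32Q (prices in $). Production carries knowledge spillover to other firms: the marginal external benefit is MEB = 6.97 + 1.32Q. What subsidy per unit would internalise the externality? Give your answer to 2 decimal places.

Social marginal cost = private MC − MEB = 41.19 + 2.00Q.
Set SMC = demand: 41.19 + 2.00Q = 109.28 - 3.30Q → Q* = 12.8472.
The Pigouvian subsidy equals MEB at Q*: 6.97 + 1.32×12.8472 = 23.9283.

subsidy = $23.93 per unit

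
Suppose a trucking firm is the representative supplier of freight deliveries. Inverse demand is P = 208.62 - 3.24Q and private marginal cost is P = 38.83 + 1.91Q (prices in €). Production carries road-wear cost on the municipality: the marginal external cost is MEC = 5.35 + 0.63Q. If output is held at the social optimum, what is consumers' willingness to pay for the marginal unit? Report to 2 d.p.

Social marginal cost = private MC + MEC = 44.18 + 2.54Q.
Set SMC = demand: 44.18 + 2.54Q = 208.62 - 3.24Q → Q* = 28.4498.
Consumer price on the demand curve at Q*: 208.62 − 3.24×28.4498 = 116.4426.

P = €116.44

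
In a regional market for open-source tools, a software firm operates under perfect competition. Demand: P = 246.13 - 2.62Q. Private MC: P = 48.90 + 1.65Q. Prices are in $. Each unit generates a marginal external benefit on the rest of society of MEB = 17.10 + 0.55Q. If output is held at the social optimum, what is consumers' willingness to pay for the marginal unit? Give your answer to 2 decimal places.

Social marginal cost = private MC − MEB = 31.80 + 1.10Q.
Set SMC = demand: 31.80 + 1.10Q = 246.13 - 2.62Q → Q* = 57.6156.
Consumer price on the demand curve at Q*: 246.13 − 2.62×57.6156 = 95.1771.

P = $95.18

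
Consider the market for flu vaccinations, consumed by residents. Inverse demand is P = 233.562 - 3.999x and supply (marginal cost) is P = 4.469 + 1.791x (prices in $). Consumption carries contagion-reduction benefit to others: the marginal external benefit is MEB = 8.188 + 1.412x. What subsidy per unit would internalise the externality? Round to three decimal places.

Social marginal benefit = demand + MEB = 241.750 - 2.587x.
Set SMB = MC: 241.750 - 2.587x = 4.469 + 1.791x → x* = 54.1985.
The Pigouvian subsidy equals MEB at x*: 8.188 + 1.412×54.1985 = 84.7163.

subsidy = $84.716 per unit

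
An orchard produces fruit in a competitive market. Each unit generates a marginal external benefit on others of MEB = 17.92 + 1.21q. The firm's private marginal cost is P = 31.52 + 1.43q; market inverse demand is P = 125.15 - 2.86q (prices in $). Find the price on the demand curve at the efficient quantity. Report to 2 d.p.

P = $21.57

Social marginal cost = private MC − MEB = 13.60 + 0.22q.
Set SMC = demand: 13.60 + 0.22q = 125.15 - 2.86q → q* = 36.2175.
Consumer price on the demand curve at q*: 125.15 − 2.86×36.2175 = 21.5680.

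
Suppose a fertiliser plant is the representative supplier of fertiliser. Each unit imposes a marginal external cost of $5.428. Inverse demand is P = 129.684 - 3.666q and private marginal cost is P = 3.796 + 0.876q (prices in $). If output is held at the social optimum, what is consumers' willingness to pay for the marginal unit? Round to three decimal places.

P = $32.457

Social marginal cost = private MC + MEC = 9.224 + 0.876q.
Set SMC = demand: 9.224 + 0.876q = 129.684 - 3.666q → q* = 26.5214.
Consumer price on the demand curve at q*: 129.684 − 3.666×26.5214 = 32.4565.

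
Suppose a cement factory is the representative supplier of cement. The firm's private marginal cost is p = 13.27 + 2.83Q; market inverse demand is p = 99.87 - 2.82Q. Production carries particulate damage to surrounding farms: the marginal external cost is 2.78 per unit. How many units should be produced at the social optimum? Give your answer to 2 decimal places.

Social marginal cost = private MC + MEC = 16.05 + 2.83Q.
Set SMC = demand: 16.05 + 2.83Q = 99.87 - 2.82Q → Q* = 14.8354.

Q* = 14.84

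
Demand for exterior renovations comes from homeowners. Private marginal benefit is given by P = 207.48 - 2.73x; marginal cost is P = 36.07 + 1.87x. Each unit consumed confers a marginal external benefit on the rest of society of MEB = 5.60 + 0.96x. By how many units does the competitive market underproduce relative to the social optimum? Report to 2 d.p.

11.37 units

Market equilibrium (private): 36.07 + 1.87x = 207.48 - 2.73x → x_m = 37.2630.
Social marginal benefit = demand + MEB = 213.08 - 1.77x.
Set SMB = MC: 213.08 - 1.77x = 36.07 + 1.87x → x* = 48.6291.
Gap = |37.2630 − 48.6291| = 11.3661.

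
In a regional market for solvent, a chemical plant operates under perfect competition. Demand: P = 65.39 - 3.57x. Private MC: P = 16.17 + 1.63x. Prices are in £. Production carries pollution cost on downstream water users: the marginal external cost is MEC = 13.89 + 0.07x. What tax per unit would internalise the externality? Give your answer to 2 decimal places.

Social marginal cost = private MC + MEC = 30.06 + 1.70x.
Set SMC = demand: 30.06 + 1.70x = 65.39 - 3.57x → x* = 6.7040.
The Pigouvian tax equals MEC at x*: 13.89 + 0.07×6.7040 = 14.3593.

tax = £14.36 per unit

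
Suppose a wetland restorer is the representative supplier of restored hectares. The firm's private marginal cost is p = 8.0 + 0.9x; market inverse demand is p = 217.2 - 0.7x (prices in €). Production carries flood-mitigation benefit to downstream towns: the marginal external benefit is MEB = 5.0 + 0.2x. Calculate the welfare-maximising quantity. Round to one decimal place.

x* = 153.0

Social marginal cost = private MC − MEB = 3.0 + 0.7x.
Set SMC = demand: 3.0 + 0.7x = 217.2 - 0.7x → x* = 153.0000.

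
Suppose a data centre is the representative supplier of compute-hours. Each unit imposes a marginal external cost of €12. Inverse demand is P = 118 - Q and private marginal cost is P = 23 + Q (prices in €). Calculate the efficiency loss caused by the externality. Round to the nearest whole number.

Market equilibrium (private): 23 + Q = 118 - Q → Q_m = 47.5000.
Social marginal cost = private MC + MEC = 35 + Q.
Set SMC = demand: 35 + Q = 118 - Q → Q* = 41.5000.
The welfare-loss triangle has base |Q_m − Q*| and height MEC(Q_m) (the vertical gap between SMC and demand is zero at Q* and MEC at Q_m).
DWL = ½ × 6.0000 × 12.0000 = 36.0000.

DWL = €36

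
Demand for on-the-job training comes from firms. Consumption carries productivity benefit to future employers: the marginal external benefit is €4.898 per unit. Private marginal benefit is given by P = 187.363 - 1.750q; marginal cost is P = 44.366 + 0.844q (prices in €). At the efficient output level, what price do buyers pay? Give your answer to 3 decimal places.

P = €87.588

Social marginal benefit = demand + MEB = 192.261 - 1.750q.
Set SMB = MC: 192.261 - 1.750q = 44.366 + 0.844q → q* = 57.0143.
Consumer price on the demand curve at q*: 187.363 − 1.750×57.0143 = 87.5880.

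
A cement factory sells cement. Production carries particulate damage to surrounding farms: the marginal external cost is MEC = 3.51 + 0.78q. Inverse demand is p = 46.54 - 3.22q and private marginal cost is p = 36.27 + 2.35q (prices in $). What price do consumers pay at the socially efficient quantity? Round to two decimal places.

P = $43.11

Social marginal cost = private MC + MEC = 39.78 + 3.13q.
Set SMC = demand: 39.78 + 3.13q = 46.54 - 3.22q → q* = 1.0646.
Consumer price on the demand curve at q*: 46.54 − 3.22×1.0646 = 43.1120.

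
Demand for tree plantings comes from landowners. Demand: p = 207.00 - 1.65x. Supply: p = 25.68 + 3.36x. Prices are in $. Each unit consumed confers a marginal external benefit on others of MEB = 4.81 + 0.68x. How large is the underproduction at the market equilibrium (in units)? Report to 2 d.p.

Market equilibrium (private): 25.68 + 3.36x = 207.00 - 1.65x → x_m = 36.1916.
Social marginal benefit = demand + MEB = 211.81 - 0.97x.
Set SMB = MC: 211.81 - 0.97x = 25.68 + 3.36x → x* = 42.9861.
Gap = |36.1916 − 42.9861| = 6.7945.

6.79 units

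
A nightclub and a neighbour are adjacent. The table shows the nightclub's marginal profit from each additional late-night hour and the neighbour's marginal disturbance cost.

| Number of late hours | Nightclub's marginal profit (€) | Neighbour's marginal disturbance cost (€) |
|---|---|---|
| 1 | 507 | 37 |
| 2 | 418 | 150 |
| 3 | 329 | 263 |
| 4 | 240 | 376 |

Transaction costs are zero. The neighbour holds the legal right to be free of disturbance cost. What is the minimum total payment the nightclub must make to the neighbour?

€450

Efficient level: marginal profit ≥ marginal disturbance cost through level 3, so k* = 3.
With the neighbour holding the right, the nightclub must at least compensate total damage at k*: 37 + 150 + 263 = 450.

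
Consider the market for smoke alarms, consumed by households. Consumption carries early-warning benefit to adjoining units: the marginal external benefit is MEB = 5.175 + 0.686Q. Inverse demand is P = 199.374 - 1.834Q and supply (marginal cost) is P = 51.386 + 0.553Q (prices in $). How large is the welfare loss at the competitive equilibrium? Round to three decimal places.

DWL = $668.957

Market equilibrium (private): 51.386 + 0.553Q = 199.374 - 1.834Q → Q_m = 61.9975.
Social marginal benefit = demand + MEB = 204.549 - 1.148Q.
Set SMB = MC: 204.549 - 1.148Q = 51.386 + 0.553Q → Q* = 90.0429.
The welfare-loss triangle has base |Q_m − Q*| and height MEB(Q_m) (the vertical gap between SMB and MC is zero at Q* and MEB at Q_m).
DWL = ½ × 28.0454 × 47.7053 = 668.9571.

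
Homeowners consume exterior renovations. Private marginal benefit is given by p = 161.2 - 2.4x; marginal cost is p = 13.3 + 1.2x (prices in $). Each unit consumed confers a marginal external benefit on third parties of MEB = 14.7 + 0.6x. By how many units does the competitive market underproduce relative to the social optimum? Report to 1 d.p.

Market equilibrium (private): 13.3 + 1.2x = 161.2 - 2.4x → x_m = 41.0833.
Social marginal benefit = demand + MEB = 175.9 - 1.8x.
Set SMB = MC: 175.9 - 1.8x = 13.3 + 1.2x → x* = 54.2000.
Gap = |41.0833 − 54.2000| = 13.1167.

13.1 units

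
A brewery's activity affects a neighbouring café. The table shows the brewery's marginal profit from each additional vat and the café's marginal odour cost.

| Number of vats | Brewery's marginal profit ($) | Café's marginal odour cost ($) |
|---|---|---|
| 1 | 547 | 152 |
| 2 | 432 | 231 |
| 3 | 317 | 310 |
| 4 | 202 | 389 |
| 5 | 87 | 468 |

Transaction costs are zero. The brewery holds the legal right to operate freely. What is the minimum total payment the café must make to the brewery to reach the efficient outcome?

Left alone the brewery would choose level 5 (marginal profit stays positive).
Efficient level: k* = 3 (marginal profit ≥ marginal odour cost through 3).
The café must at least cover the brewery's forgone profit from cutting 5→3: 202 + 87 = 289.

$289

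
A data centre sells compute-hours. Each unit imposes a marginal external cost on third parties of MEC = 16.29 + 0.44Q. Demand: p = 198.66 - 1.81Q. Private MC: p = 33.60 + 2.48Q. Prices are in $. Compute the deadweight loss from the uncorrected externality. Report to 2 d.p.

Market equilibrium (private): 33.60 + 2.48Q = 198.66 - 1.81Q → Q_m = 38.4755.
Social marginal cost = private MC + MEC = 49.89 + 2.92Q.
Set SMC = demand: 49.89 + 2.92Q = 198.66 - 1.81Q → Q* = 31.4524.
The loss is the area between SMC and demand from Q* to Q_m; with linear curves that's a triangle of height MEC(Q_m).
DWL = ½ × 7.0231 × 33.2192 = 116.6509.

DWL = $116.65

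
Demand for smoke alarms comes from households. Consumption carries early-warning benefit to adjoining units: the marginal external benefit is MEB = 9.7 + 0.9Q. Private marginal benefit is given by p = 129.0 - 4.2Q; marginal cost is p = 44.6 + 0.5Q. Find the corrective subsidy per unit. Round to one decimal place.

subsidy = 32.0 per unit

Social marginal benefit = demand + MEB = 138.7 - 3.3Q.
Set SMB = MC: 138.7 - 3.3Q = 44.6 + 0.5Q → Q* = 24.7632.
The Pigouvian subsidy equals MEB at Q*: 9.7 + 0.9×24.7632 = 31.9869.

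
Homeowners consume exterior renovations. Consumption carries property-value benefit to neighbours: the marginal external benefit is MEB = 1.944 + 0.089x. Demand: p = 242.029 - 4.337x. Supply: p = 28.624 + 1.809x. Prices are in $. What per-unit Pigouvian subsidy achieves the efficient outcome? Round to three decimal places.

Social marginal benefit = demand + MEB = 243.973 - 4.248x.
Set SMB = MC: 243.973 - 4.248x = 28.624 + 1.809x → x* = 35.5537.
The Pigouvian subsidy equals MEB at x*: 1.944 + 0.089×35.5537 = 5.1083.

subsidy = $5.108 per unit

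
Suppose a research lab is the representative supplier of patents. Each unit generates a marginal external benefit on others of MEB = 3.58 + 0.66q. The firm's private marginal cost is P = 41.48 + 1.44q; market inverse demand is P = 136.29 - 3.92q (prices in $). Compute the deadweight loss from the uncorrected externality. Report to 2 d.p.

DWL = $24.75

Market equilibrium (private): 41.48 + 1.44q = 136.29 - 3.92q → q_m = 17.6884.
Social marginal cost = private MC − MEB = 37.90 + 0.78q.
Set SMC = demand: 37.90 + 0.78q = 136.29 - 3.92q → q* = 20.9340.
The welfare-loss triangle has base |q_m − q*| and height MEB(q_m) (the vertical gap between SMC and demand is zero at q* and MEB at q_m).
DWL = ½ × 3.2456 × 15.2544 = 24.7548.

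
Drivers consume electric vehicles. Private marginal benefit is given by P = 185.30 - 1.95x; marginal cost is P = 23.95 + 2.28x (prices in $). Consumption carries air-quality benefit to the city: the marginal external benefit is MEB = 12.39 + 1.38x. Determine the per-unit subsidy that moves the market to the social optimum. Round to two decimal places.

subsidy = $96.52 per unit

Social marginal benefit = demand + MEB = 197.69 - 0.57x.
Set SMB = MC: 197.69 - 0.57x = 23.95 + 2.28x → x* = 60.9614.
The Pigouvian subsidy equals MEB at x*: 12.39 + 1.38×60.9614 = 96.5167.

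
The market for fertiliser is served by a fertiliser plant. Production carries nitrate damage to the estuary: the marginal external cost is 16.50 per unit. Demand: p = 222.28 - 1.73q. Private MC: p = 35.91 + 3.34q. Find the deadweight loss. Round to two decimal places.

DWL = 26.85

Market equilibrium (private): 35.91 + 3.34q = 222.28 - 1.73q → q_m = 36.7594.
Social marginal cost = private MC + MEC = 52.41 + 3.34q.
Set SMC = demand: 52.41 + 3.34q = 222.28 - 1.73q → q* = 33.5049.
The loss is the area between SMC and demand from q* to q_m; with linear curves that's a triangle of height MEC(q_m).
DWL = ½ × 3.2545 × 16.5000 = 26.8496.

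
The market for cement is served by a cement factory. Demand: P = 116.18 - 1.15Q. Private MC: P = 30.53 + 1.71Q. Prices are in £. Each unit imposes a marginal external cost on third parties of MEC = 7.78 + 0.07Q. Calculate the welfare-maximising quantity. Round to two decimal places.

Q* = 26.58

Social marginal cost = private MC + MEC = 38.31 + 1.78Q.
Set SMC = demand: 38.31 + 1.78Q = 116.18 - 1.15Q → Q* = 26.5768.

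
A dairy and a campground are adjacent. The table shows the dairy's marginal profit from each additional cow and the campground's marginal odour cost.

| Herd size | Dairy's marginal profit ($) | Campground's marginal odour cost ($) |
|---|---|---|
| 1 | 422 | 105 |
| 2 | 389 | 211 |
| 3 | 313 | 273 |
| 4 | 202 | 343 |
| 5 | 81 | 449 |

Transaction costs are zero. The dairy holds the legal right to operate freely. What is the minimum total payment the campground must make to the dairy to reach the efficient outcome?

Left alone the dairy would choose level 5 (marginal profit stays positive).
Efficient level: k* = 3 (marginal profit ≥ marginal odour cost through 3).
The campground must at least cover the dairy's forgone profit from cutting 5→3: 202 + 81 = 283.

$283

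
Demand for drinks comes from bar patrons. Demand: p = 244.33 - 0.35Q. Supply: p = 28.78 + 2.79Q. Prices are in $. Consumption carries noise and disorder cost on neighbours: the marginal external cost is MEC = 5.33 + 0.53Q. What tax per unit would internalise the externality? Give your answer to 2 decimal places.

tax = $35.69 per unit

Social marginal benefit = demand − MEC = 239.00 - 0.88Q.
Set SMB = MC: 239.00 - 0.88Q = 28.78 + 2.79Q → Q* = 57.2807.
The Pigouvian tax equals MEC at Q*: 5.33 + 0.53×57.2807 = 35.6888.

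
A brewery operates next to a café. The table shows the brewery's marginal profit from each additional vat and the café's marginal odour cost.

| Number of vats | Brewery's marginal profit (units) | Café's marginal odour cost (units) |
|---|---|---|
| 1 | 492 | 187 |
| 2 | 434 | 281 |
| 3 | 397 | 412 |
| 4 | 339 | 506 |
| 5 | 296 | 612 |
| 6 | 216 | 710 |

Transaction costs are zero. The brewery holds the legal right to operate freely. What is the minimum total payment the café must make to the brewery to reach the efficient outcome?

1248

Left alone the brewery would choose level 6 (marginal profit stays positive).
Efficient level: k* = 2 (marginal profit ≥ marginal odour cost through 2).
The café must at least cover the brewery's forgone profit from cutting 6→2: 397 + 339 + 296 + 216 = 1248.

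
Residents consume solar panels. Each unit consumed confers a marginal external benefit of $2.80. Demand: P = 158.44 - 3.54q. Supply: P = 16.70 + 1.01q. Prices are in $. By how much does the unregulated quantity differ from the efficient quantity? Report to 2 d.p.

Market equilibrium (private): 16.70 + 1.01q = 158.44 - 3.54q → q_m = 31.1516.
Social marginal benefit = demand + MEB = 161.24 - 3.54q.
Set SMB = MC: 161.24 - 3.54q = 16.70 + 1.01q → q* = 31.7670.
Gap = |31.1516 − 31.7670| = 0.6154.

0.62 units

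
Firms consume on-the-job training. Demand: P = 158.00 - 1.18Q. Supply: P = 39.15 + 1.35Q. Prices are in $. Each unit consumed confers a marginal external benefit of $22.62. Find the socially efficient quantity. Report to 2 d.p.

Social marginal benefit = demand + MEB = 180.62 - 1.18Q.
Set SMB = MC: 180.62 - 1.18Q = 39.15 + 1.35Q → Q* = 55.9170.

Q* = 55.92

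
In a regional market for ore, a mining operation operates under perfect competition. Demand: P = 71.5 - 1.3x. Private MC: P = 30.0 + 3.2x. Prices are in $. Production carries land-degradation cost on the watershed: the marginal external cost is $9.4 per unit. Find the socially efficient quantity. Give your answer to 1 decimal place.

x* = 7.1

Social marginal cost = private MC + MEC = 39.4 + 3.2x.
Set SMC = demand: 39.4 + 3.2x = 71.5 - 1.3x → x* = 7.1333.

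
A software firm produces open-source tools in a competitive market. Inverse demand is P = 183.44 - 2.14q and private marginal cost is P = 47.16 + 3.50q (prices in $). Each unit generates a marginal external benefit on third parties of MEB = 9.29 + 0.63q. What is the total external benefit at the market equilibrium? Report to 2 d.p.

Market equilibrium (private): 47.16 + 3.50q = 183.44 - 2.14q → q_m = 24.1631.
Total external benefit = ∫₀^{q_m} (9.29 + 0.63q) dq = 9.29×24.1631 + ½×0.63×24.1631² = 408.3897.

$408.39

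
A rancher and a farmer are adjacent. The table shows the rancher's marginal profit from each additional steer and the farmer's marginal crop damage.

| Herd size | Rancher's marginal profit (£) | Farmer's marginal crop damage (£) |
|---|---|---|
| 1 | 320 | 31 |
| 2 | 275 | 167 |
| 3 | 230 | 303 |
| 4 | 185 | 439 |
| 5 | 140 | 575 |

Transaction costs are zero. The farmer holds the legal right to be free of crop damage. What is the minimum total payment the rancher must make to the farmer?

Efficient level: marginal profit ≥ marginal crop damage through level 2, so k* = 2.
With the farmer holding the right, the rancher must at least compensate total damage at k*: 31 + 167 = 198.

£198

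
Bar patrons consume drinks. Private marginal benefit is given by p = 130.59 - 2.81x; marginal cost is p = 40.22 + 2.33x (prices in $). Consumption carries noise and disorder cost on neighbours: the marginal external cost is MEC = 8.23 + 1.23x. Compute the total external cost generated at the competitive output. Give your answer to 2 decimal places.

$334.80

Market equilibrium (private): 40.22 + 2.33x = 130.59 - 2.81x → x_m = 17.5817.
Total external cost = ∫₀^{x_m} (8.23 + 1.23x) dx = 8.23×17.5817 + ½×1.23×17.5817² = 334.8038.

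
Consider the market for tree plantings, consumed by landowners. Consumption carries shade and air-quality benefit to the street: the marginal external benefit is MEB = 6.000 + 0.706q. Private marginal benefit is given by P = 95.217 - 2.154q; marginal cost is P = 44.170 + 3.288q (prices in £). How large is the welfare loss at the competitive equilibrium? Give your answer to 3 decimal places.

DWL = £16.821

Market equilibrium (private): 44.170 + 3.288q = 95.217 - 2.154q → q_m = 9.3802.
Social marginal benefit = demand + MEB = 101.217 - 1.448q.
Set SMB = MC: 101.217 - 1.448q = 44.170 + 3.288q → q* = 12.0454.
Between q* and q_m the wedge SMB − MC runs linearly from 0 to MEB(q_m), so the loss is a triangle.
DWL = ½ × 2.6652 × 12.6224 = 16.8206.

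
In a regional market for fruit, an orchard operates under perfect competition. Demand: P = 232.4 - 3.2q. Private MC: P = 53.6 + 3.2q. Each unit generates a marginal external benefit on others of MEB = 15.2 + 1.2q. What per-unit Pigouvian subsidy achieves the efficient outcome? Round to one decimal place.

Social marginal cost = private MC − MEB = 38.4 + 2.0q.
Set SMC = demand: 38.4 + 2.0q = 232.4 - 3.2q → q* = 37.3077.
The Pigouvian subsidy equals MEB at q*: 15.2 + 1.2×37.3077 = 59.9692.

subsidy = 60.0 per unit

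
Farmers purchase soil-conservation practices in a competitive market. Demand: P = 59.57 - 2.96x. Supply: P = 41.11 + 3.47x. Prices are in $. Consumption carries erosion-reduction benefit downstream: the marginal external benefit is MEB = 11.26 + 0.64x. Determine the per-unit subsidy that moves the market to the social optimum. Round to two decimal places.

Social marginal benefit = demand + MEB = 70.83 - 2.32x.
Set SMB = MC: 70.83 - 2.32x = 41.11 + 3.47x → x* = 5.1330.
The Pigouvian subsidy equals MEB at x*: 11.26 + 0.64×5.1330 = 14.5451.

subsidy = $14.55 per unit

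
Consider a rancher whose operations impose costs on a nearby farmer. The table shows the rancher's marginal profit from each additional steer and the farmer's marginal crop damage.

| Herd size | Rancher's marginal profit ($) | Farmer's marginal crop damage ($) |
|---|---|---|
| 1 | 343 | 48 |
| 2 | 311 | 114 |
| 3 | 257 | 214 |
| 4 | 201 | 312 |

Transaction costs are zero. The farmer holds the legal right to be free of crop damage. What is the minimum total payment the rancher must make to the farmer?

Efficient level: marginal profit ≥ marginal crop damage through level 3, so k* = 3.
With the farmer holding the right, the rancher must at least compensate total damage at k*: 48 + 114 + 214 = 376.

$376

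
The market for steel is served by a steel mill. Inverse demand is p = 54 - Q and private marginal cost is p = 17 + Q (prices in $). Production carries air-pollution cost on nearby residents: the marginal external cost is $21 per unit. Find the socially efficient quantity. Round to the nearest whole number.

Q* = 8

Social marginal cost = private MC + MEC = 38 + Q.
Set SMC = demand: 38 + Q = 54 - Q → Q* = 8.0000.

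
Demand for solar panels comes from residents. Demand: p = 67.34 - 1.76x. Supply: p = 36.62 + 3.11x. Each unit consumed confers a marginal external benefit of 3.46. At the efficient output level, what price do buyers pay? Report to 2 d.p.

Social marginal benefit = demand + MEB = 70.80 - 1.76x.
Set SMB = MC: 70.80 - 1.76x = 36.62 + 3.11x → x* = 7.0185.
Consumer price on the demand curve at x*: 67.34 − 1.76×7.0185 = 54.9874.

P = 54.99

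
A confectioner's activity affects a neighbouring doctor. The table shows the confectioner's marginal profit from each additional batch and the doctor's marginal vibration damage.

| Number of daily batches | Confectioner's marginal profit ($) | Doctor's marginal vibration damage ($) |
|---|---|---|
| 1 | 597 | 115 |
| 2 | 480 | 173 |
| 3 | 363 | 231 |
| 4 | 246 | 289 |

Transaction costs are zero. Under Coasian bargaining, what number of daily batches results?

3

Bargaining reaches the level where marginal profit last exceeds marginal vibration damage.
That holds through level 3 (363 ≥ 231) but not at 4 (246 < 289).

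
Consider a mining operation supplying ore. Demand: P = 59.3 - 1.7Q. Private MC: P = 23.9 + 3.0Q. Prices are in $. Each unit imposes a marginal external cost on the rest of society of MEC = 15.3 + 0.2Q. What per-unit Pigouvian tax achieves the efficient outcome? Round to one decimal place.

Social marginal cost = private MC + MEC = 39.2 + 3.2Q.
Set SMC = demand: 39.2 + 3.2Q = 59.3 - 1.7Q → Q* = 4.1020.
The Pigouvian tax equals MEC at Q*: 15.3 + 0.2×4.1020 = 16.1204.

tax = $16.1 per unit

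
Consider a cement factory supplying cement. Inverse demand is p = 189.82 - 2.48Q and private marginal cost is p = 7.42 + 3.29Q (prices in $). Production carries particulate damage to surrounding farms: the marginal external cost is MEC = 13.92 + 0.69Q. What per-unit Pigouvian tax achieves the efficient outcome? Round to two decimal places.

tax = $31.92 per unit

Social marginal cost = private MC + MEC = 21.34 + 3.98Q.
Set SMC = demand: 21.34 + 3.98Q = 189.82 - 2.48Q → Q* = 26.0805.
The Pigouvian tax equals MEC at Q*: 13.92 + 0.69×26.0805 = 31.9155.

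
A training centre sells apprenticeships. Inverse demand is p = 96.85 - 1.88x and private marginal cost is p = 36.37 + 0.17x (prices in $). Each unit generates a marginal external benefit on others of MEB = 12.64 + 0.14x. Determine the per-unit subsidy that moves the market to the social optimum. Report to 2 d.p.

Social marginal cost = private MC − MEB = 23.73 + 0.03x.
Set SMC = demand: 23.73 + 0.03x = 96.85 - 1.88x → x* = 38.2827.
The Pigouvian subsidy equals MEB at x*: 12.64 + 0.14×38.2827 = 17.9996.

subsidy = $18.00 per unit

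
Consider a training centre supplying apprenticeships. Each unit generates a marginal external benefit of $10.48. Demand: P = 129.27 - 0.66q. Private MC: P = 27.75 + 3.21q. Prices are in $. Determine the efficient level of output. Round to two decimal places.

q* = 28.94

Social marginal cost = private MC − MEB = 17.27 + 3.21q.
Set SMC = demand: 17.27 + 3.21q = 129.27 - 0.66q → q* = 28.9406.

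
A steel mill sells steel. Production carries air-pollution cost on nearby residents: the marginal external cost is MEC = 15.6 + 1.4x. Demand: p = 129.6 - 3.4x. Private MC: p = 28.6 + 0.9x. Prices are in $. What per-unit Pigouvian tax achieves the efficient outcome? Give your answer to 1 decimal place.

Social marginal cost = private MC + MEC = 44.2 + 2.3x.
Set SMC = demand: 44.2 + 2.3x = 129.6 - 3.4x → x* = 14.9825.
The Pigouvian tax equals MEC at x*: 15.6 + 1.4×14.9825 = 36.5755.

tax = $36.6 per unit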